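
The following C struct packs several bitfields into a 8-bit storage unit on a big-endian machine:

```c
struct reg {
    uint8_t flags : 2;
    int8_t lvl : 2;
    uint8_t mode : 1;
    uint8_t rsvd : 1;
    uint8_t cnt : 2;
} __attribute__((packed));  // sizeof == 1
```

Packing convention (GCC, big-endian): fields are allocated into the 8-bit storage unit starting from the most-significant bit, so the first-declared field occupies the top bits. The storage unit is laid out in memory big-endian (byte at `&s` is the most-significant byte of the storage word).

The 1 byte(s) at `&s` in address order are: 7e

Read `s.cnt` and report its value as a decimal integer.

[0]=0x7e (big-endian) → word 0x7e
flags:2 @ bit 6 → (0x7e>>6)&0x3 = 0x1
lvl:2 @ bit 4 → (0x7e>>4)&0x3 = 0x3
mode:1 @ bit 3 → (0x7e>>3)&0x1 = 0x1
rsvd:1 @ bit 2 → (0x7e>>2)&0x1 = 0x1
cnt:2 @ bit 0 → (0x7e>>0)&0x3 = 0x2  ←

2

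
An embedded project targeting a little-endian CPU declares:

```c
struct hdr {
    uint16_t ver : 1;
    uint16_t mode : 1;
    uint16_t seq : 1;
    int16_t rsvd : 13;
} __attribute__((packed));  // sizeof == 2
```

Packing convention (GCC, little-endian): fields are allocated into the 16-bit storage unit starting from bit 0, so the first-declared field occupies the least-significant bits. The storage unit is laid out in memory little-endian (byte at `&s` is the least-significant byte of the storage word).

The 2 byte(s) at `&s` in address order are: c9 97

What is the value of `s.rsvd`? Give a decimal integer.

-3335

[0]=0xc9 [1]=0x97 (little-endian) → word 0x97c9
ver:1 @ bit 0 → (0x97c9>>0)&0x1 = 0x1
mode:1 @ bit 1 → (0x97c9>>1)&0x1 = 0x0
seq:1 @ bit 2 → (0x97c9>>2)&0x1 = 0x0
rsvd:13 @ bit 3 → (0x97c9>>3)&0x1fff = 0x12f9  ←
rsvd signed 13b, MSB=1: 4857 - 8192 = -3335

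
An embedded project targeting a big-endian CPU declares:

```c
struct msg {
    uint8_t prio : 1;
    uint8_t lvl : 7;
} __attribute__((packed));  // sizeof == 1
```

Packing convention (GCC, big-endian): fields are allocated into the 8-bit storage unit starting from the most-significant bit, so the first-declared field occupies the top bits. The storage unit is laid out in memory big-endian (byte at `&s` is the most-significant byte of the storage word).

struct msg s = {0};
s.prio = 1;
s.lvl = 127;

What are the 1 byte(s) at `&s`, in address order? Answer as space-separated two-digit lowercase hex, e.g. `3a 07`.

ff

prio:1 = 1 → 0x1 << 7 → word 0x80
lvl:7 = 127 → 0x7f << 0 → word 0xff
word = 0xff → big-endian bytes:
  [0]=0xff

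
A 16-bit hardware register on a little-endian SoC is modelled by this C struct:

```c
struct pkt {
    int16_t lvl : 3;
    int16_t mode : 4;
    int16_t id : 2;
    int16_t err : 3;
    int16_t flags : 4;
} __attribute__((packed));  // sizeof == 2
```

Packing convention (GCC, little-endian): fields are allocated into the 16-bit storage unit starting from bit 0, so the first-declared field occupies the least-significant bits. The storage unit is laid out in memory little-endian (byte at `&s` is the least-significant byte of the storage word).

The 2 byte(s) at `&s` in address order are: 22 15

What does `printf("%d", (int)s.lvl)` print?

2

[0]=0x22 [1]=0x15 (little-endian) → word 0x1522
lvl:3 @ bit 0 → (0x1522>>0)&0x7 = 0x2  ←
mode:4 @ bit 3 → (0x1522>>3)&0xf = 0x4
id:2 @ bit 7 → (0x1522>>7)&0x3 = 0x2
err:3 @ bit 9 → (0x1522>>9)&0x7 = 0x2
flags:4 @ bit 12 → (0x1522>>12)&0xf = 0x1
lvl signed 3b, MSB=0: value = 2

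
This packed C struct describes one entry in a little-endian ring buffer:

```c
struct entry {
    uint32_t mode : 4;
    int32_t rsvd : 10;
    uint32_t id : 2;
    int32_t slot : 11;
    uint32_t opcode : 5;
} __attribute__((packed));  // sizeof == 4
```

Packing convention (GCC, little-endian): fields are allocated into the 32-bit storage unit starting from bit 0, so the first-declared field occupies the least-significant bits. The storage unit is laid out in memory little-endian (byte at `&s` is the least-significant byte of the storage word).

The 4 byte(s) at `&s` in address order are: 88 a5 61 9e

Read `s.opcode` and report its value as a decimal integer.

[0]=0x88 [1]=0xa5 [2]=0x61 [3]=0x9e (little-endian) → word 0x9e61a588
mode [0+:4] = (word>>0) & 0xf = 8
rsvd [4+:10] = (word>>4) & 0x3ff = 600
id [14+:2] = (word>>14) & 0x3 = 2
slot [16+:11] = (word>>16) & 0x7ff = 1633
opcode [27+:5] = (word>>27) & 0x1f = 19  ←

19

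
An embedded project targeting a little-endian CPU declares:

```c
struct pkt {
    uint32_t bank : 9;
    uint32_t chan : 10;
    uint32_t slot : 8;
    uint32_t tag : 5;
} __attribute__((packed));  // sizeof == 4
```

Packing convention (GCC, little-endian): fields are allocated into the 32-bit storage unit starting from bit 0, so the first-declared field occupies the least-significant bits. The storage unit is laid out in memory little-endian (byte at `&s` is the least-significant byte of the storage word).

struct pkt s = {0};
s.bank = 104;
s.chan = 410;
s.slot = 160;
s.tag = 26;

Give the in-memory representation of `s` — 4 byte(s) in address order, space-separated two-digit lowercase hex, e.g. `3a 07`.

bank (9b) val=104 bits=0x68 at bit 0: 0x00000068
chan (10b) val=410 bits=0x19a at bit 9: 0x00033468
slot (8b) val=160 bits=0xa0 at bit 19: 0x05033468
tag (5b) val=26 bits=0x1a at bit 27: 0xd5033468
word = 0xd5033468 → little-endian bytes:
  [0]=0x68  [1]=0x34  [2]=0x03  [3]=0xd5

68 34 03 d5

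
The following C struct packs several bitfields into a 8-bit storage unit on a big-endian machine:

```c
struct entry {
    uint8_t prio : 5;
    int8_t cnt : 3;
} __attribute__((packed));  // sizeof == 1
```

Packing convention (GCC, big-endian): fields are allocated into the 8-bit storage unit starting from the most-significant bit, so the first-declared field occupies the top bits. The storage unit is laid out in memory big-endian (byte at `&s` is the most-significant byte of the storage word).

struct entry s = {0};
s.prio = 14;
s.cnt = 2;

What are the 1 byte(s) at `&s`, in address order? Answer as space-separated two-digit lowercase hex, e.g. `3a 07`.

[3+:5] prio=14 & 0x1f = 0xe; word=0x70
[0+:3] cnt=2 & 0x7 = 0x2; word=0x72
word = 0x72 → big-endian bytes:
  [0]=0x72

72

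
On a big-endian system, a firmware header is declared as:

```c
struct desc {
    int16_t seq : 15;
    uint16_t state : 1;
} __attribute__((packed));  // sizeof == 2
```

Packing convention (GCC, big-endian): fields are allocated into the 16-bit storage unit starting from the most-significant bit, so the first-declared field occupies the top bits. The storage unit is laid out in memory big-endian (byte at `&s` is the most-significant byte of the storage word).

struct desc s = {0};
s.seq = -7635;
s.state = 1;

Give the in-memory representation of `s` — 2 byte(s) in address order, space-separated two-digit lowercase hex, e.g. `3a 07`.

seq (15b) val=-7635 bits=0x622d at bit 1: 0xc45a
state (1b) val=1 bits=0x1 at bit 0: 0xc45b
word = 0xc45b → big-endian bytes:
  [0]=0xc4  [1]=0x5b

c4 5b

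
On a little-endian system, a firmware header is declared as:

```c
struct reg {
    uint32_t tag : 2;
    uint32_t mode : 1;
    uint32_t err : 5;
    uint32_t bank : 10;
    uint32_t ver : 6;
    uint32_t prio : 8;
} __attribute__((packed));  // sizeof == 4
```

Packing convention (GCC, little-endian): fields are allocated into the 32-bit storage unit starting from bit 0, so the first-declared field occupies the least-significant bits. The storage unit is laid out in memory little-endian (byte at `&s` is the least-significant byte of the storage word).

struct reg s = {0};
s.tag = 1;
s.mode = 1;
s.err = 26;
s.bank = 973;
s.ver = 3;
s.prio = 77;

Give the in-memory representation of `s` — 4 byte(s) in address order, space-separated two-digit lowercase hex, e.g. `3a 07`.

d5 cd 0f 4d

[0+:2] tag=1 & 0x3 = 0x1; word=0x00000001
[2+:1] mode=1 & 0x1 = 0x1; word=0x00000005
[3+:5] err=26 & 0x1f = 0x1a; word=0x000000d5
[8+:10] bank=973 & 0x3ff = 0x3cd; word=0x0003cdd5
[18+:6] ver=3 & 0x3f = 0x3; word=0x000fcdd5
[24+:8] prio=77 & 0xff = 0x4d; word=0x4d0fcdd5
word = 0x4d0fcdd5 → little-endian bytes:
  [0]=0xd5  [1]=0xcd  [2]=0x0f  [3]=0x4d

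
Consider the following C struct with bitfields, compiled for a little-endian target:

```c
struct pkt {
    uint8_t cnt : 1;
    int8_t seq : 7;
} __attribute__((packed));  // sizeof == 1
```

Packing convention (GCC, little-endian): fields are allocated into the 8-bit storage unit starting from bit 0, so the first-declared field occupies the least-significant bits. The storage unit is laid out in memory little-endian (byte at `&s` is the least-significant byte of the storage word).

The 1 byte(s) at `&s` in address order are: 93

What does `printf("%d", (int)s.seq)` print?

[0]=0x93 (little-endian) → word 0x93
cnt:1 @ bit 0 → (0x93>>0)&0x1 = 0x1
seq:7 @ bit 1 → (0x93>>1)&0x7f = 0x49  ←
seq signed 7b, MSB=1: 73 - 128 = -55

-55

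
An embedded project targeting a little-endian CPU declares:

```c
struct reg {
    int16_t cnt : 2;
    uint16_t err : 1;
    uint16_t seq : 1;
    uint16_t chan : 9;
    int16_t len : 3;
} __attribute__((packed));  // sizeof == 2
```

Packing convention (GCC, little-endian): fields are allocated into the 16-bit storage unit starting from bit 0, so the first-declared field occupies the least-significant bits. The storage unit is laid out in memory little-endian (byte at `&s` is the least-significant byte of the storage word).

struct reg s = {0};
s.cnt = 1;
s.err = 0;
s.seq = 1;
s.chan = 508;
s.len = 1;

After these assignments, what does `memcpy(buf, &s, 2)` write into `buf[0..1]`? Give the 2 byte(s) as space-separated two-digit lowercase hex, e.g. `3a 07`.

cnt (2b) val=1 bits=0x1 at bit 0: 0x0001
err (1b) val=0 bits=0x0 at bit 2: 0x0001
seq (1b) val=1 bits=0x1 at bit 3: 0x0009
chan (9b) val=508 bits=0x1fc at bit 4: 0x1fc9
len (3b) val=1 bits=0x1 at bit 13: 0x3fc9
word = 0x3fc9 → little-endian bytes:
  [0]=0xc9  [1]=0x3f

c9 3f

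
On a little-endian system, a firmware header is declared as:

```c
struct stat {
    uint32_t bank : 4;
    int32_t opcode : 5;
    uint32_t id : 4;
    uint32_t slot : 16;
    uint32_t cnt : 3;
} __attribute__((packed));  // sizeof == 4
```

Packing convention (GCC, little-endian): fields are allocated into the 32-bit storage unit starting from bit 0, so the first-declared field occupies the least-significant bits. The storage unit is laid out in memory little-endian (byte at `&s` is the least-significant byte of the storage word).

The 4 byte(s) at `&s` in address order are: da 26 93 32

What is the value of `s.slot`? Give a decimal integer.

38041

[0]=0xda [1]=0x26 [2]=0x93 [3]=0x32 (little-endian) → word 0x329326da
bank [0+:4] = (word>>0) & 0xf = 10
opcode [4+:5] = (word>>4) & 0x1f = 13
id [9+:4] = (word>>9) & 0xf = 3
slot [13+:16] = (word>>13) & 0xffff = 38041  ←
cnt [29+:3] = (word>>29) & 0x7 = 1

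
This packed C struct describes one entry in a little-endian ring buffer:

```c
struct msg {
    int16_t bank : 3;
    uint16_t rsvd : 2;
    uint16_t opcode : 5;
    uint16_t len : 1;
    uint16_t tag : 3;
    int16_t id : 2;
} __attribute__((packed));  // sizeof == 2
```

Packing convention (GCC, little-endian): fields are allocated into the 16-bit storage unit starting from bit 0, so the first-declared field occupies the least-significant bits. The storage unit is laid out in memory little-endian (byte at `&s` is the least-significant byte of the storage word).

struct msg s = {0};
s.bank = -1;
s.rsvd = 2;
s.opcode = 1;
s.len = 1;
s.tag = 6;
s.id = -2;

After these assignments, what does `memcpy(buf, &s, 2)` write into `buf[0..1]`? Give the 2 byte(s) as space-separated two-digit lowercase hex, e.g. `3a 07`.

bank (3b) val=-1 bits=0x7 at bit 0: 0x0007
rsvd (2b) val=2 bits=0x2 at bit 3: 0x0017
opcode (5b) val=1 bits=0x1 at bit 5: 0x0037
len (1b) val=1 bits=0x1 at bit 10: 0x0437
tag (3b) val=6 bits=0x6 at bit 11: 0x3437
id (2b) val=-2 bits=0x2 at bit 14: 0xb437
word = 0xb437 → little-endian bytes:
  [0]=0x37  [1]=0xb4

37 b4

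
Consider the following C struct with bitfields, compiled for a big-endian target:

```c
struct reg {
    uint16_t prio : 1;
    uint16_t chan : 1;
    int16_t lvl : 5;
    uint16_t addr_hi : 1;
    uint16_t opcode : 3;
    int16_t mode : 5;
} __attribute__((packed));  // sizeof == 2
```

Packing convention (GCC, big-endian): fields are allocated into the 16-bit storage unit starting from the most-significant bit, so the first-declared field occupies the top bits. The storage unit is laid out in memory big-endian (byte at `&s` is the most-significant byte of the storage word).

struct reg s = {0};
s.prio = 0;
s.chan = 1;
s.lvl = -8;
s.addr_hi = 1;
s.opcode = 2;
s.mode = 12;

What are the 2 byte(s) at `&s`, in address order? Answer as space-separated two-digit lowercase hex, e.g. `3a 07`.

prio (1b) val=0 bits=0x0 at bit 15: 0x0000
chan (1b) val=1 bits=0x1 at bit 14: 0x4000
lvl (5b) val=-8 bits=0x18 at bit 9: 0x7000
addr_hi (1b) val=1 bits=0x1 at bit 8: 0x7100
opcode (3b) val=2 bits=0x2 at bit 5: 0x7140
mode (5b) val=12 bits=0xc at bit 0: 0x714c
word = 0x714c → big-endian bytes:
  [0]=0x71  [1]=0x4c

71 4c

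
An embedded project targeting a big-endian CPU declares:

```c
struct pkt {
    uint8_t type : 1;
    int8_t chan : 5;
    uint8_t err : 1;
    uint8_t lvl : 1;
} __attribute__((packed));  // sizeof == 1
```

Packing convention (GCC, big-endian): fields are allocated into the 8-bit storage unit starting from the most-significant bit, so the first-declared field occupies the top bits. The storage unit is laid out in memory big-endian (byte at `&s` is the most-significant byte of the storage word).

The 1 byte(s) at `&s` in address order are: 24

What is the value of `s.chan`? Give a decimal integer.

9

[0]=0x24 (big-endian) → word 0x24
type:1 @ bit 7 → (0x24>>7)&0x1 = 0x0
chan:5 @ bit 2 → (0x24>>2)&0x1f = 0x9  ←
err:1 @ bit 1 → (0x24>>1)&0x1 = 0x0
lvl:1 @ bit 0 → (0x24>>0)&0x1 = 0x0
chan signed 5b, MSB=0: value = 9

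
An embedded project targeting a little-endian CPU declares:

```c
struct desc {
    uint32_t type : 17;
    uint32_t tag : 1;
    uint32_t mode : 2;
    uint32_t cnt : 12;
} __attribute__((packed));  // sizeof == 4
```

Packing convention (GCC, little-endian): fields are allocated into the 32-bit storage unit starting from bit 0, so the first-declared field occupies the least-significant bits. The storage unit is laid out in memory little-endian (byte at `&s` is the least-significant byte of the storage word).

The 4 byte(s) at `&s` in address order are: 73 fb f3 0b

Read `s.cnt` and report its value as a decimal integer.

191

[0]=0x73 [1]=0xfb [2]=0xf3 [3]=0x0b (little-endian) → word 0x0bf3fb73
type [0+:17] = (word>>0) & 0x1ffff = 129907
tag [17+:1] = (word>>17) & 0x1 = 1
mode [18+:2] = (word>>18) & 0x3 = 0
cnt [20+:12] = (word>>20) & 0xfff = 191  ←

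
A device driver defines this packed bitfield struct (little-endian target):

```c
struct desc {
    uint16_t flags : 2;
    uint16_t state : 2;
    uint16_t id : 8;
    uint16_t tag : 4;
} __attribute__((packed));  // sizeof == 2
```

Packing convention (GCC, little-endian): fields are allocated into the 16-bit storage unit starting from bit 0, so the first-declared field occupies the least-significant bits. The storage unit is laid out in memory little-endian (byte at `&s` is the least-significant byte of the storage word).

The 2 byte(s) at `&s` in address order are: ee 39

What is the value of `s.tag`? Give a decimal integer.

3

[0]=0xee [1]=0x39 (little-endian) → word 0x39ee
flags [0+:2] = (word>>0) & 0x3 = 2
state [2+:2] = (word>>2) & 0x3 = 3
id [4+:8] = (word>>4) & 0xff = 158
tag [12+:4] = (word>>12) & 0xf = 3  ←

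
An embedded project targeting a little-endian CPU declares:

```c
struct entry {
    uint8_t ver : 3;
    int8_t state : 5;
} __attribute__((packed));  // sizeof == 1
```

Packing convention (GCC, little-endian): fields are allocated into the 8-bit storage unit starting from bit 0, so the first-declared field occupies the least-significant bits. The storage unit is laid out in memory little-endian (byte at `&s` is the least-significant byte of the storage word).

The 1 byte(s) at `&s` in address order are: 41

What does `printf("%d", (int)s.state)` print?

8

[0]=0x41 (little-endian) → word 0x41
ver [0+:3] = (word>>0) & 0x7 = 1
state [3+:5] = (word>>3) & 0x1f = 8  ←
state signed 5b, MSB=0: value = 8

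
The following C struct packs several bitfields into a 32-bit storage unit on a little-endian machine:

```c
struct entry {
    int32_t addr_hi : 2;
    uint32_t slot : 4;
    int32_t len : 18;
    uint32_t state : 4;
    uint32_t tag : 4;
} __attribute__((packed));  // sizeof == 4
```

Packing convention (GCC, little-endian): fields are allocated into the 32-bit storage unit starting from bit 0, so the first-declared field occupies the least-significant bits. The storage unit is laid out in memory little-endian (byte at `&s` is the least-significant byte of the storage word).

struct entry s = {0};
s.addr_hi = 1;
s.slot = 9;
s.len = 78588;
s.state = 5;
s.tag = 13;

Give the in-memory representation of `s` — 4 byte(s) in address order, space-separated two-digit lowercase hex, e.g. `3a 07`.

25 bf 4c d5

addr_hi:2 = 1 → 0x1 << 0 → word 0x00000001
slot:4 = 9 → 0x9 << 2 → word 0x00000025
len:18 = 78588 → 0x132fc << 6 → word 0x004cbf25
state:4 = 5 → 0x5 << 24 → word 0x054cbf25
tag:4 = 13 → 0xd << 28 → word 0xd54cbf25
word = 0xd54cbf25 → little-endian bytes:
  [0]=0x25  [1]=0xbf  [2]=0x4c  [3]=0xd5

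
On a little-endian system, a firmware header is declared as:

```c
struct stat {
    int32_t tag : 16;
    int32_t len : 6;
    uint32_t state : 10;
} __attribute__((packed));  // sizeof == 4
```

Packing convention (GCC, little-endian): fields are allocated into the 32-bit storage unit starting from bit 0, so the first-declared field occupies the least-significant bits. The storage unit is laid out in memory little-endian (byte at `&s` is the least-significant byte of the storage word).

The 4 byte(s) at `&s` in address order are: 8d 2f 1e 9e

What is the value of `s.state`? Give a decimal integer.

632

[0]=0x8d [1]=0x2f [2]=0x1e [3]=0x9e (little-endian) → word 0x9e1e2f8d
tag:16 @ bit 0 → (0x9e1e2f8d>>0)&0xffff = 0x2f8d
len:6 @ bit 16 → (0x9e1e2f8d>>16)&0x3f = 0x1e
state:10 @ bit 22 → (0x9e1e2f8d>>22)&0x3ff = 0x278  ←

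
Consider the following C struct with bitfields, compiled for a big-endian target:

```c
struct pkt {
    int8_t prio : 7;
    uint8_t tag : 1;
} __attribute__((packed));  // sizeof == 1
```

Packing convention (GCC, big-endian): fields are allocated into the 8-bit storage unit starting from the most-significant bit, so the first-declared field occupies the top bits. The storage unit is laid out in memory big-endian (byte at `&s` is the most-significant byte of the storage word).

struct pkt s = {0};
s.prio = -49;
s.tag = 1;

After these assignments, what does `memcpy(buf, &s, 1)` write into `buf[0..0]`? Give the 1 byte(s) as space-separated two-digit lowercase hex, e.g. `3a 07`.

prio (7b) val=-49 bits=0x4f at bit 1: 0x9e
tag (1b) val=1 bits=0x1 at bit 0: 0x9f
word = 0x9f → big-endian bytes:
  [0]=0x9f

9f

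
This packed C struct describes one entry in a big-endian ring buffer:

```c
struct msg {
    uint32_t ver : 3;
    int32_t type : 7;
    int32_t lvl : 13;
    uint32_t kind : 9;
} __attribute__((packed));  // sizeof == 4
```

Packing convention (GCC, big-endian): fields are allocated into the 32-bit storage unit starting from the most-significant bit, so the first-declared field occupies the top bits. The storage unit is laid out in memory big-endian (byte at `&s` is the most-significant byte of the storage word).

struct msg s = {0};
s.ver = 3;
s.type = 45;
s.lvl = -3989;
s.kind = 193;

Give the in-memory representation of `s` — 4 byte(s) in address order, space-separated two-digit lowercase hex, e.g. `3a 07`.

ver:3 = 3 → 0x3 << 29 → word 0x60000000
type:7 = 45 → 0x2d << 22 → word 0x6b400000
lvl:13 = -3989 → 0x106b << 9 → word 0x6b60d600
kind:9 = 193 → 0xc1 << 0 → word 0x6b60d6c1
word = 0x6b60d6c1 → big-endian bytes:
  [0]=0x6b  [1]=0x60  [2]=0xd6  [3]=0xc1

6b 60 d6 c1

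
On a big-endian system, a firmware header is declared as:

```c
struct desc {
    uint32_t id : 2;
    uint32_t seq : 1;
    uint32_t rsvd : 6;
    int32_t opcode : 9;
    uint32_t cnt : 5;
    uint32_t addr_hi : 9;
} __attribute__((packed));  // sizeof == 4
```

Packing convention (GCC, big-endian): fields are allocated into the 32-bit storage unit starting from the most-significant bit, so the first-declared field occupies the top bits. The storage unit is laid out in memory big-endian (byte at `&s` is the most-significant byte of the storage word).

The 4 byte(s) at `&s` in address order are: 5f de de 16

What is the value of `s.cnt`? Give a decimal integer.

[0]=0x5f [1]=0xde [2]=0xde [3]=0x16 (big-endian) → word 0x5fdede16
id [30+:2] = (word>>30) & 0x3 = 1
seq [29+:1] = (word>>29) & 0x1 = 0
rsvd [23+:6] = (word>>23) & 0x3f = 63
opcode [14+:9] = (word>>14) & 0x1ff = 379
cnt [9+:5] = (word>>9) & 0x1f = 15  ←
addr_hi [0+:9] = (word>>0) & 0x1ff = 22

15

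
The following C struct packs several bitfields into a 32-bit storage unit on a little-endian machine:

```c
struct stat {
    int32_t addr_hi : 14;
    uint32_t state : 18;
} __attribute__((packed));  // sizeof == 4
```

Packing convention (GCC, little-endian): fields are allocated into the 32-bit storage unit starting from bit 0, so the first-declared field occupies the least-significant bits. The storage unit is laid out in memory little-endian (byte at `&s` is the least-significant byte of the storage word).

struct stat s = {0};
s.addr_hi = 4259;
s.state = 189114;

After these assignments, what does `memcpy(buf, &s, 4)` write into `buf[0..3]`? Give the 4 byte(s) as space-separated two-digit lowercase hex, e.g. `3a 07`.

addr_hi:14 = 4259 → 0x10a3 << 0 → word 0x000010a3
state:18 = 189114 → 0x2e2ba << 14 → word 0xb8ae90a3
word = 0xb8ae90a3 → little-endian bytes:
  [0]=0xa3  [1]=0x90  [2]=0xae  [3]=0xb8

a3 90 ae b8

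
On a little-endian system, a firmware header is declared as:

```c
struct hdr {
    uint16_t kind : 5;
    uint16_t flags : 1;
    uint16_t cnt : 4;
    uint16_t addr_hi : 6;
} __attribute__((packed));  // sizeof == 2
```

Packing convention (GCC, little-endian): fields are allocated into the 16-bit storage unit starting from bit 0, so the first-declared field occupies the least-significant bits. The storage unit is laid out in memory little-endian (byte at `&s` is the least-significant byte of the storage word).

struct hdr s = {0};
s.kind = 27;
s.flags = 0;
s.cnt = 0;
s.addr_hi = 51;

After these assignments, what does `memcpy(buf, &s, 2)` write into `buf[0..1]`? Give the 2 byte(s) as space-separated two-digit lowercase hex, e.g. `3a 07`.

1b cc

[0+:5] kind=27 & 0x1f = 0x1b; word=0x001b
[5+:1] flags=0 & 0x1 = 0x0; word=0x001b
[6+:4] cnt=0 & 0xf = 0x0; word=0x001b
[10+:6] addr_hi=51 & 0x3f = 0x33; word=0xcc1b
word = 0xcc1b → little-endian bytes:
  [0]=0x1b  [1]=0xcc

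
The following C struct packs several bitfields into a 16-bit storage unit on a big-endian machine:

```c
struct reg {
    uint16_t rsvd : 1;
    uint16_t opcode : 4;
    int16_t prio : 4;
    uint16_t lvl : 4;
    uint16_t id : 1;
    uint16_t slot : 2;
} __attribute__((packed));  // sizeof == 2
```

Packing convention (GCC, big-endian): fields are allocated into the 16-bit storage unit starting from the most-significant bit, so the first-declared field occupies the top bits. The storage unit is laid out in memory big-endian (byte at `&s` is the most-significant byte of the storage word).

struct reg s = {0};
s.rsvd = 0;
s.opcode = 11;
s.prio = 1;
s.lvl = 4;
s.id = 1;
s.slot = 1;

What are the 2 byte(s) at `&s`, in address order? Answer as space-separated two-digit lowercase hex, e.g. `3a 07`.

58 a5

rsvd (1b) val=0 bits=0x0 at bit 15: 0x0000
opcode (4b) val=11 bits=0xb at bit 11: 0x5800
prio (4b) val=1 bits=0x1 at bit 7: 0x5880
lvl (4b) val=4 bits=0x4 at bit 3: 0x58a0
id (1b) val=1 bits=0x1 at bit 2: 0x58a4
slot (2b) val=1 bits=0x1 at bit 0: 0x58a5
word = 0x58a5 → big-endian bytes:
  [0]=0x58  [1]=0xa5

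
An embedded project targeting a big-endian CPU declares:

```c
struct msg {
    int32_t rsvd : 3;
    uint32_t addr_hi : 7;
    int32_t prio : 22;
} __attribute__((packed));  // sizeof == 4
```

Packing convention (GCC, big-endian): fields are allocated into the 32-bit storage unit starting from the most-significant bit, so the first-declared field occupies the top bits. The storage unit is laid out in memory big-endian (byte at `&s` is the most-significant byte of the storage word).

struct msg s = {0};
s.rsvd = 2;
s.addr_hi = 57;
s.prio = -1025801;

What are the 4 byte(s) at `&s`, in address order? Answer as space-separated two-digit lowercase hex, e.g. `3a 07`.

4e 70 58 f7

[29+:3] rsvd=2 & 0x7 = 0x2; word=0x40000000
[22+:7] addr_hi=57 & 0x7f = 0x39; word=0x4e400000
[0+:22] prio=-1025801 & 0x3fffff = 0x3058f7; word=0x4e7058f7
word = 0x4e7058f7 → big-endian bytes:
  [0]=0x4e  [1]=0x70  [2]=0x58  [3]=0xf7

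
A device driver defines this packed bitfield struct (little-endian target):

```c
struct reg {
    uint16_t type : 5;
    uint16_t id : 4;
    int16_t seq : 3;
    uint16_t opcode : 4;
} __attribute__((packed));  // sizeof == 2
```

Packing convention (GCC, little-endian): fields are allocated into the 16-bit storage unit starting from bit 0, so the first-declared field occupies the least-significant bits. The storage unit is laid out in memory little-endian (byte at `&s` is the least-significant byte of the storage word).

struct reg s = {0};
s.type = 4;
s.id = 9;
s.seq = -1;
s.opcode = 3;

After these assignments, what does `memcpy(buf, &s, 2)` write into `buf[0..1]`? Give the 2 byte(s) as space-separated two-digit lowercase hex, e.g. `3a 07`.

24 3f

type:5 = 4 → 0x4 << 0 → word 0x0004
id:4 = 9 → 0x9 << 5 → word 0x0124
seq:3 = -1 → 0x7 << 9 → word 0x0f24
opcode:4 = 3 → 0x3 << 12 → word 0x3f24
word = 0x3f24 → little-endian bytes:
  [0]=0x24  [1]=0x3f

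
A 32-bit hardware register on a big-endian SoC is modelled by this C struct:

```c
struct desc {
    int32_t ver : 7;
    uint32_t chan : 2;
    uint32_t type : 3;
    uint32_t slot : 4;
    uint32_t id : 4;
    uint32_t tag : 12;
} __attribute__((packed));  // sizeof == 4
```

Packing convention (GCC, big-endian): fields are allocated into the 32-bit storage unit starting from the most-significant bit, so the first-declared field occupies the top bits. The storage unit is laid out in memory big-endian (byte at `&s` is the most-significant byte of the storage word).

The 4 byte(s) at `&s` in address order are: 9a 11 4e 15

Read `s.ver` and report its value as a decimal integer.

-51

[0]=0x9a [1]=0x11 [2]=0x4e [3]=0x15 (big-endian) → word 0x9a114e15
ver:7 @ bit 25 → (0x9a114e15>>25)&0x7f = 0x4d  ←
chan:2 @ bit 23 → (0x9a114e15>>23)&0x3 = 0x0
type:3 @ bit 20 → (0x9a114e15>>20)&0x7 = 0x1
slot:4 @ bit 16 → (0x9a114e15>>16)&0xf = 0x1
id:4 @ bit 12 → (0x9a114e15>>12)&0xf = 0x4
tag:12 @ bit 0 → (0x9a114e15>>0)&0xfff = 0xe15
ver signed 7b, MSB=1: 77 - 128 = -51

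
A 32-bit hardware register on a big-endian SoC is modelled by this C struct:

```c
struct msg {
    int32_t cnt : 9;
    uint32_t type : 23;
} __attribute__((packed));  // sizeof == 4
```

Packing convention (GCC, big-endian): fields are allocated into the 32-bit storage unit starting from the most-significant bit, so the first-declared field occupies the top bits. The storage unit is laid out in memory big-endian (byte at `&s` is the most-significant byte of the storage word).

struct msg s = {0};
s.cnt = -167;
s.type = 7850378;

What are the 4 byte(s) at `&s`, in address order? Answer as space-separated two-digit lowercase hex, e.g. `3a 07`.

ac f7 c9 8a

cnt (9b) val=-167 bits=0x159 at bit 23: 0xac800000
type (23b) val=7850378 bits=0x77c98a at bit 0: 0xacf7c98a
word = 0xacf7c98a → big-endian bytes:
  [0]=0xac  [1]=0xf7  [2]=0xc9  [3]=0x8a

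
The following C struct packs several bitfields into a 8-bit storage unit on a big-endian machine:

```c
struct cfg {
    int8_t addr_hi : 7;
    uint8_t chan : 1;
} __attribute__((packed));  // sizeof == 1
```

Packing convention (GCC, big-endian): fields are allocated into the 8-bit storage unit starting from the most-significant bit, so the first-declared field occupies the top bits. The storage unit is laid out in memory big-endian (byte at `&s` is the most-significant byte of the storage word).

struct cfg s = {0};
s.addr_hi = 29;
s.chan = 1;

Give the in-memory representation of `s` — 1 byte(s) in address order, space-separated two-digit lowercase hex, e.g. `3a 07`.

3b

addr_hi (7b) val=29 bits=0x1d at bit 1: 0x3a
chan (1b) val=1 bits=0x1 at bit 0: 0x3b
word = 0x3b → big-endian bytes:
  [0]=0x3b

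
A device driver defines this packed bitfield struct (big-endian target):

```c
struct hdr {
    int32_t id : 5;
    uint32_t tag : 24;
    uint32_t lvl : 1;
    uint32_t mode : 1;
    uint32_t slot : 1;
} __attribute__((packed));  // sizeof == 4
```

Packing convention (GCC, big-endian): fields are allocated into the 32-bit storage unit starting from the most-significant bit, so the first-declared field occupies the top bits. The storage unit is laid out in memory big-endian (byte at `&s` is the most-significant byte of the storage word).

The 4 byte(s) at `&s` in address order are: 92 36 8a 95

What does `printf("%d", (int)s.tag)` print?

[0]=0x92 [1]=0x36 [2]=0x8a [3]=0x95 (big-endian) → word 0x92368a95
id:5 @ bit 27 → (0x92368a95>>27)&0x1f = 0x12
tag:24 @ bit 3 → (0x92368a95>>3)&0xffffff = 0x46d152  ←
lvl:1 @ bit 2 → (0x92368a95>>2)&0x1 = 0x1
mode:1 @ bit 1 → (0x92368a95>>1)&0x1 = 0x0
slot:1 @ bit 0 → (0x92368a95>>0)&0x1 = 0x1

4641106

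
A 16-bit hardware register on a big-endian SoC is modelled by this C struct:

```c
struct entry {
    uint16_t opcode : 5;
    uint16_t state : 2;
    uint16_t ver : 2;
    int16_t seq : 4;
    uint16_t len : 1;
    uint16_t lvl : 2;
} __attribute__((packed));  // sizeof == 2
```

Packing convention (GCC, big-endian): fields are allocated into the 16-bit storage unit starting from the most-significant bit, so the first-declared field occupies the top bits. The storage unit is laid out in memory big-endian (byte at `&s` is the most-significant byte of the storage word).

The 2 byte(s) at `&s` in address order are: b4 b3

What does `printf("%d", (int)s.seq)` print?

[0]=0xb4 [1]=0xb3 (big-endian) → word 0xb4b3
opcode:5 @ bit 11 → (0xb4b3>>11)&0x1f = 0x16
state:2 @ bit 9 → (0xb4b3>>9)&0x3 = 0x2
ver:2 @ bit 7 → (0xb4b3>>7)&0x3 = 0x1
seq:4 @ bit 3 → (0xb4b3>>3)&0xf = 0x6  ←
len:1 @ bit 2 → (0xb4b3>>2)&0x1 = 0x0
lvl:2 @ bit 0 → (0xb4b3>>0)&0x3 = 0x3
seq signed 4b, MSB=0: value = 6

6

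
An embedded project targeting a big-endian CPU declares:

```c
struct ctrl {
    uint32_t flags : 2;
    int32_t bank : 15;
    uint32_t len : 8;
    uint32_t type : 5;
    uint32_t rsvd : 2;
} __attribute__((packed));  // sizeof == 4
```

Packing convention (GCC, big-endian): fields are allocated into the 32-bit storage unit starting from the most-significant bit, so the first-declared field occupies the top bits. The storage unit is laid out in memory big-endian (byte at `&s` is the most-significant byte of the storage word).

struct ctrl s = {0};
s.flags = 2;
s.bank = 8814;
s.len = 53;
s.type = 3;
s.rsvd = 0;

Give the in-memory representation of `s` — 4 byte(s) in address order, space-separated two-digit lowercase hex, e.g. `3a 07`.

flags (2b) val=2 bits=0x2 at bit 30: 0x80000000
bank (15b) val=8814 bits=0x226e at bit 15: 0x91370000
len (8b) val=53 bits=0x35 at bit 7: 0x91371a80
type (5b) val=3 bits=0x3 at bit 2: 0x91371a8c
rsvd (2b) val=0 bits=0x0 at bit 0: 0x91371a8c
word = 0x91371a8c → big-endian bytes:
  [0]=0x91  [1]=0x37  [2]=0x1a  [3]=0x8c

91 37 1a 8c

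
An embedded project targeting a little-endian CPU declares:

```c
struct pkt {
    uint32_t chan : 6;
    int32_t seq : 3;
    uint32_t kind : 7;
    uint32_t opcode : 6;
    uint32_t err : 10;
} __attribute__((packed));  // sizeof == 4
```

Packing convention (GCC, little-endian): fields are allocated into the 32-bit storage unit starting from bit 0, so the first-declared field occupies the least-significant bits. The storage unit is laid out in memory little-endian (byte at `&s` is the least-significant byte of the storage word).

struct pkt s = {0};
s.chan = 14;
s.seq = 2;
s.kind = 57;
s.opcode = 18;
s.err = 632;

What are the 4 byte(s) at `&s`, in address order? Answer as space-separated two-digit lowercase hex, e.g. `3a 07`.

8e 72 12 9e

chan (6b) val=14 bits=0xe at bit 0: 0x0000000e
seq (3b) val=2 bits=0x2 at bit 6: 0x0000008e
kind (7b) val=57 bits=0x39 at bit 9: 0x0000728e
opcode (6b) val=18 bits=0x12 at bit 16: 0x0012728e
err (10b) val=632 bits=0x278 at bit 22: 0x9e12728e
word = 0x9e12728e → little-endian bytes:
  [0]=0x8e  [1]=0x72  [2]=0x12  [3]=0x9e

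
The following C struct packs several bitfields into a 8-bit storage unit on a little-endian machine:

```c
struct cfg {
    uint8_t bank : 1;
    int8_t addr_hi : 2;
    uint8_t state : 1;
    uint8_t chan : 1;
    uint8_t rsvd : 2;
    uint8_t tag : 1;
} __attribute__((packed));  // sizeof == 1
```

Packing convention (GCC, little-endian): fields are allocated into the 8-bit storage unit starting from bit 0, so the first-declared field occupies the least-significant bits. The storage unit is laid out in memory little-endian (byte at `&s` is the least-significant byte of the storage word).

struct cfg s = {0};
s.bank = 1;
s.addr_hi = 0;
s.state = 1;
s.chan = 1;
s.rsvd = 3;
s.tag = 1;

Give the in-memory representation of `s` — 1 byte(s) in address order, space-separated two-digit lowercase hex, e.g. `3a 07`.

f9

[0+:1] bank=1 & 0x1 = 0x1; word=0x01
[1+:2] addr_hi=0 & 0x3 = 0x0; word=0x01
[3+:1] state=1 & 0x1 = 0x1; word=0x09
[4+:1] chan=1 & 0x1 = 0x1; word=0x19
[5+:2] rsvd=3 & 0x3 = 0x3; word=0x79
[7+:1] tag=1 & 0x1 = 0x1; word=0xf9
word = 0xf9 → little-endian bytes:
  [0]=0xf9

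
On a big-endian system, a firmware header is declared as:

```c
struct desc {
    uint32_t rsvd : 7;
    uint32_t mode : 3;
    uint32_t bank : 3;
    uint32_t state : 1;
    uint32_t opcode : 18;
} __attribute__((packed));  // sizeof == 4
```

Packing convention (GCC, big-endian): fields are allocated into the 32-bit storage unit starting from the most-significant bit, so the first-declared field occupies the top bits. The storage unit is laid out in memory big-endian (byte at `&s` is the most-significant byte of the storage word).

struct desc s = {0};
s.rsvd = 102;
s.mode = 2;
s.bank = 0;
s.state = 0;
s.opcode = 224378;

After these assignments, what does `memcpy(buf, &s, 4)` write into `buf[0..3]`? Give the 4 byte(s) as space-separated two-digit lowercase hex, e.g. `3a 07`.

cc 83 6c 7a

[25+:7] rsvd=102 & 0x7f = 0x66; word=0xcc000000
[22+:3] mode=2 & 0x7 = 0x2; word=0xcc800000
[19+:3] bank=0 & 0x7 = 0x0; word=0xcc800000
[18+:1] state=0 & 0x1 = 0x0; word=0xcc800000
[0+:18] opcode=224378 & 0x3ffff = 0x36c7a; word=0xcc836c7a
word = 0xcc836c7a → big-endian bytes:
  [0]=0xcc  [1]=0x83  [2]=0x6c  [3]=0x7a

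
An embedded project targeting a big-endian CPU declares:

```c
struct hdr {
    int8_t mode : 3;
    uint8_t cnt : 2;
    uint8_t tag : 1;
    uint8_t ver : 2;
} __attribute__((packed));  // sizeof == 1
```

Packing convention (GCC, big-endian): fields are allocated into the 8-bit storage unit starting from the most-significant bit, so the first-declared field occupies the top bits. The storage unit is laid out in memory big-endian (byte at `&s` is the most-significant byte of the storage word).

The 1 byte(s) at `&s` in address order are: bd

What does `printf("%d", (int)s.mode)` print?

-3

[0]=0xbd (big-endian) → word 0xbd
mode:3 @ bit 5 → (0xbd>>5)&0x7 = 0x5  ←
cnt:2 @ bit 3 → (0xbd>>3)&0x3 = 0x3
tag:1 @ bit 2 → (0xbd>>2)&0x1 = 0x1
ver:2 @ bit 0 → (0xbd>>0)&0x3 = 0x1
mode signed 3b, MSB=1: 5 - 8 = -3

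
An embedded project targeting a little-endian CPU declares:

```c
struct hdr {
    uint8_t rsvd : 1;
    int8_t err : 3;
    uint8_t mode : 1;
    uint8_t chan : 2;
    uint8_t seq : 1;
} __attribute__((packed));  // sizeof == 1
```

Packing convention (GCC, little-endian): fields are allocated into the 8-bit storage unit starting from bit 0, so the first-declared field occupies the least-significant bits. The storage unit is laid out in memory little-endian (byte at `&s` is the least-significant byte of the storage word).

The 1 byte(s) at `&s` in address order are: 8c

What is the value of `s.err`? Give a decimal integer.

-2

[0]=0x8c (little-endian) → word 0x8c
rsvd [0+:1] = (word>>0) & 0x1 = 0
err [1+:3] = (word>>1) & 0x7 = 6  ←
mode [4+:1] = (word>>4) & 0x1 = 0
chan [5+:2] = (word>>5) & 0x3 = 0
seq [7+:1] = (word>>7) & 0x1 = 1
err signed 3b, MSB=1: 6 - 8 = -2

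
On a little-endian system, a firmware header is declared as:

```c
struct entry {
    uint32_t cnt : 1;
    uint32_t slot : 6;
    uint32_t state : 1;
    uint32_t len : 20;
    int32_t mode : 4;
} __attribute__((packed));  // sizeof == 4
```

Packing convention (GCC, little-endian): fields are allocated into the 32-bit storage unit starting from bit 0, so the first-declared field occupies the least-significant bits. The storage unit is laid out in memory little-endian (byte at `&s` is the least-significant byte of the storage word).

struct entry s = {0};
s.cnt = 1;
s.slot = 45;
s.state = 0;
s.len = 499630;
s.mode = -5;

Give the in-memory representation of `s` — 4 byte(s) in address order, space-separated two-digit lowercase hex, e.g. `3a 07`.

5b ae 9f b7

cnt:1 = 1 → 0x1 << 0 → word 0x00000001
slot:6 = 45 → 0x2d << 1 → word 0x0000005b
state:1 = 0 → 0x0 << 7 → word 0x0000005b
len:20 = 499630 → 0x79fae << 8 → word 0x079fae5b
mode:4 = -5 → 0xb << 28 → word 0xb79fae5b
word = 0xb79fae5b → little-endian bytes:
  [0]=0x5b  [1]=0xae  [2]=0x9f  [3]=0xb7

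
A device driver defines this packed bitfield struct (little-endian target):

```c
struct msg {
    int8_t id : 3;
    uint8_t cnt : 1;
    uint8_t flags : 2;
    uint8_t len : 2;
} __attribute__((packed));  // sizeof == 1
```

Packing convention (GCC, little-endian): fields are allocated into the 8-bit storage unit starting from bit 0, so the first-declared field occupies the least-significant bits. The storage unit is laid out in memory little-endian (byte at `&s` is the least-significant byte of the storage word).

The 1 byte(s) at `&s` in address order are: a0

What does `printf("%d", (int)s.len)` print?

2

[0]=0xa0 (little-endian) → word 0xa0
id:3 @ bit 0 → (0xa0>>0)&0x7 = 0x0
cnt:1 @ bit 3 → (0xa0>>3)&0x1 = 0x0
flags:2 @ bit 4 → (0xa0>>4)&0x3 = 0x2
len:2 @ bit 6 → (0xa0>>6)&0x3 = 0x2  ←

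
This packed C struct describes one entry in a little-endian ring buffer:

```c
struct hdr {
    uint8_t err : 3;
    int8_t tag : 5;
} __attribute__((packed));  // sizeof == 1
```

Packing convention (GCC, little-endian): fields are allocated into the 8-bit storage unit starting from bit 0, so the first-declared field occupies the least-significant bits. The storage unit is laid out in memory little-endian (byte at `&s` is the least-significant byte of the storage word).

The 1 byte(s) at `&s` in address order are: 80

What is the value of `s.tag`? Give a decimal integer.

-16

[0]=0x80 (little-endian) → word 0x80
err [0+:3] = (word>>0) & 0x7 = 0
tag [3+:5] = (word>>3) & 0x1f = 16  ←
tag signed 5b, MSB=1: 16 - 32 = -16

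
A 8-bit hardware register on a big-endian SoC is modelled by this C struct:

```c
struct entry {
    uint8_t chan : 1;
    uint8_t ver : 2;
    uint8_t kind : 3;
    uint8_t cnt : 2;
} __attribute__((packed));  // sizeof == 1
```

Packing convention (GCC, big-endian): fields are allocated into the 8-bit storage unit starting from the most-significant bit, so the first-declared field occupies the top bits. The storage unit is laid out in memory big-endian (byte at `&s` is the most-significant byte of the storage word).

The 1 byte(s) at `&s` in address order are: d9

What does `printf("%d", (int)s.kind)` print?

[0]=0xd9 (big-endian) → word 0xd9
chan:1 @ bit 7 → (0xd9>>7)&0x1 = 0x1
ver:2 @ bit 5 → (0xd9>>5)&0x3 = 0x2
kind:3 @ bit 2 → (0xd9>>2)&0x7 = 0x6  ←
cnt:2 @ bit 0 → (0xd9>>0)&0x3 = 0x1

6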